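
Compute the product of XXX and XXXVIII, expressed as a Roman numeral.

XXX = 30
XXXVIII = 38
30 × 38 = 1140

MCXL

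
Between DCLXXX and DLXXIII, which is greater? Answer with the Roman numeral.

DCLXXX = 680
DLXXIII = 573
680 is larger

DCLXXX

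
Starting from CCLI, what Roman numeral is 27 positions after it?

CCLI = 251
251 + 27 = 278

CCLXXVIII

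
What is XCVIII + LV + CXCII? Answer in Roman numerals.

XCVIII = 98, LV = 55, CXCII = 192
98 + 55 = 153
153 + 192 = 345

CCCXLV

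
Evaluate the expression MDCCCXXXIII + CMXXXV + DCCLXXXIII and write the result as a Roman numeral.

MDCCCXXXIII = 1833, CMXXXV = 935, DCCLXXXIII = 783
1833 + 935 = 2768
2768 + 783 = 3551

MMMDLI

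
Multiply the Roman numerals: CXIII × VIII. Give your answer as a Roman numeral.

CXIII = 113
VIII = 8
113 × 8 = 904

CMIV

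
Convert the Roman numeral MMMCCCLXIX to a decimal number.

MMMCCCLXIX: M=1000, M=1000, M=1000, C=100, C=100, C=100, L=50, X=10, IX=9
1000 + 1000 + 1000 + 100 + 100 + 100 + 50 + 10 + 9 = 3369

3369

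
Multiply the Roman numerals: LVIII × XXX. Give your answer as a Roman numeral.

LVIII = 58
XXX = 30
58 × 30 = 1740

MDCCXL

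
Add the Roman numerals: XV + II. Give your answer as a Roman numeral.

XV = 15
II = 2
15 + 2 = 17

XVII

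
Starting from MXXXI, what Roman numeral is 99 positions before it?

MXXXI = 1031
1031 - 99 = 932

CMXXXII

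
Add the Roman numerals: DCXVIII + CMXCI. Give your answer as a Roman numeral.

DCXVIII = 618
CMXCI = 991
618 + 991 = 1609

MDCIX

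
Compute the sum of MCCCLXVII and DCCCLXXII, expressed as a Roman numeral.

MCCCLXVII = 1367
DCCCLXXII = 872
1367 + 872 = 2239

MMCCXXXIX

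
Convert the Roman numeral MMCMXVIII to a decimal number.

MMCMXVIII: M=1000, M=1000, CM=900, X=10, V=5, I=1, I=1, I=1
1000 + 1000 + 900 + 10 + 5 + 1 + 1 + 1 = 2918

2918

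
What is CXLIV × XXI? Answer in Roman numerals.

CXLIV = 144
XXI = 21
144 × 21 = 3024

MMMXXIV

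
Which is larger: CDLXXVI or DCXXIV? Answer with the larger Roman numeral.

CDLXXVI = 476
DCXXIV = 624
624 is larger

DCXXIV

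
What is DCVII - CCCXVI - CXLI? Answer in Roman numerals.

DCVII = 607, CCCXVI = 316, CXLI = 141
607 - 316 = 291
291 - 141 = 150

CL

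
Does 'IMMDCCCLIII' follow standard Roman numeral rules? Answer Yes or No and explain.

'IMMDCCCLIII': Invalid subtractive combination: IM

No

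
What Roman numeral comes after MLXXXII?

MLXXXII = 1082, so the next integer is 1082 + 1 = 1083

MLXXXIII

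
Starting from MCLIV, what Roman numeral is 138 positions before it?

MCLIV = 1154
1154 - 138 = 1016

MXVI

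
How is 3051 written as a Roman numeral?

Convert 3051 to Roman numerals:
  3051 contains 3×1000 (MMM)
  51 contains 1×50 (L)
  1 contains 1×1 (I)

MMMLI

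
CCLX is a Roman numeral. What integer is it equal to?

CCLX: C=100, C=100, L=50, X=10
100 + 100 + 50 + 10 = 260

260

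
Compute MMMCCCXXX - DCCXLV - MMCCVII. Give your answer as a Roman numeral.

MMMCCCXXX = 3330, DCCXLV = 745, MMCCVII = 2207
3330 - 745 = 2585
2585 - 2207 = 378

CCCLXXVIII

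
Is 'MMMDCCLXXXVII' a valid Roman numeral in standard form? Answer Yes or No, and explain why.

'MMMDCCLXXXVII': Check the rules: uses only the symbols I, V, X, L, C, D, M; no symbol is repeated more than three times in a row; V, L and D each appear at most once; no smaller symbol precedes a larger one (values never increase from left to right). Value: M (1000) + M (1000) + M (1000) + D (500) + C (100) + C (100) + L (50) + X (10) + X (10) + X (10) + V (5) + I (1) + I (1) = 3787. So it is a valid standard Roman numeral.

Yes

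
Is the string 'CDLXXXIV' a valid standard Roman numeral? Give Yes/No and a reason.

'CDLXXXIV': Check the rules: uses only the symbols I, V, X, L, C, D, M; no symbol is repeated more than three times in a row; V, L and D each appear at most once; the only places a smaller symbol precedes a larger one are the allowed subtractive pairs CD, IV, the symbol right after such a pair (if any) is smaller than the pair's first symbol, and otherwise the values never increase from left to right. Value: CD (400) + L (50) + X (10) + X (10) + X (10) + IV (4) = 484. So it is a valid standard Roman numeral.

Yes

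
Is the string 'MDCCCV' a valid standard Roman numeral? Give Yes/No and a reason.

'MDCCCV': Check the rules: uses only the symbols I, V, X, L, C, D, M; no symbol is repeated more than three times in a row; V, L and D each appear at most once; no smaller symbol precedes a larger one (values never increase from left to right). Value: M (1000) + D (500) + C (100) + C (100) + C (100) + V (5) = 1805. So it is a valid standard Roman numeral.

Yes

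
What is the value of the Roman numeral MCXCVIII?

MCXCVIII: M=1000, C=100, XC=90, V=5, I=1, I=1, I=1
1000 + 100 + 90 + 5 + 1 + 1 + 1 = 1198

1198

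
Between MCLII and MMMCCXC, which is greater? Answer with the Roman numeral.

MCLII = 1152
MMMCCXC = 3290
3290 is larger

MMMCCXC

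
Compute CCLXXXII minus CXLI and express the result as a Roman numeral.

CCLXXXII = 282
CXLI = 141
282 - 141 = 141

CXLI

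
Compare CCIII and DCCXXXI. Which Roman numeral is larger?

CCIII = 203
DCCXXXI = 731
731 is larger

DCCXXXI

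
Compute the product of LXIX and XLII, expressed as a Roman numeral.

LXIX = 69
XLII = 42
69 × 42 = 2898

MMDCCCXCVIII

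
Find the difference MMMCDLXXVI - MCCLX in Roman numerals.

MMMCDLXXVI = 3476
MCCLX = 1260
3476 - 1260 = 2216

MMCCXVI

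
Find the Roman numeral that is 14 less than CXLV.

CXLV = 145
145 - 14 = 131

CXXXI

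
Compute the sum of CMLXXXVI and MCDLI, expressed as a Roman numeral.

CMLXXXVI = 986
MCDLI = 1451
986 + 1451 = 2437

MMCDXXXVII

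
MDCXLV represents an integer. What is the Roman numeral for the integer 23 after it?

MDCXLV = 1645
1645 + 23 = 1668

MDCLXVIII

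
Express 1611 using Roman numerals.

Convert 1611 to Roman numerals:
  1611 contains 1×1000 (M)
  611 contains 1×500 (D)
  111 contains 1×100 (C)
  11 contains 1×10 (X)
  1 contains 1×1 (I)

MDCXI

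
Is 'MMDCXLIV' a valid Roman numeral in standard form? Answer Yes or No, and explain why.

'MMDCXLIV': Check the rules: uses only the symbols I, V, X, L, C, D, M; no symbol is repeated more than three times in a row; V, L and D each appear at most once; the only places a smaller symbol precedes a larger one are the allowed subtractive pairs XL, IV, the symbol right after such a pair (if any) is smaller than the pair's first symbol, and otherwise the values never increase from left to right. Value: M (1000) + M (1000) + D (500) + C (100) + XL (40) + IV (4) = 2644. So it is a valid standard Roman numeral.

Yes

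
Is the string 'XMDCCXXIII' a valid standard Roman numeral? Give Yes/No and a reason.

'XMDCCXXIII': Invalid subtractive combination: XM

No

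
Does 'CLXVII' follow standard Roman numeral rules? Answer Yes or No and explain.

'CLXVII': Check the rules: uses only the symbols I, V, X, L, C, D, M; no symbol is repeated more than three times in a row; V, L and D each appear at most once; no smaller symbol precedes a larger one (values never increase from left to right). Value: C (100) + L (50) + X (10) + V (5) + I (1) + I (1) = 167. So it is a valid standard Roman numeral.

Yes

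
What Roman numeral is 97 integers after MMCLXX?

MMCLXX = 2170
2170 + 97 = 2267

MMCCLXVII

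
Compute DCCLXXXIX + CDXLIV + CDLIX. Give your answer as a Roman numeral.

DCCLXXXIX = 789, CDXLIV = 444, CDLIX = 459
789 + 444 = 1233
1233 + 459 = 1692

MDCXCII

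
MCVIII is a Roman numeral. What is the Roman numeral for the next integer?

MCVIII = 1108; next is 1109

MCIX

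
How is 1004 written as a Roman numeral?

Convert 1004 to Roman numerals:
  1004 contains 1×1000 (M)
  4 contains 1×4 (IV)

MIV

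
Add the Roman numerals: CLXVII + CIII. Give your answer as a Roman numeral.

CLXVII = 167
CIII = 103
167 + 103 = 270

CCLXX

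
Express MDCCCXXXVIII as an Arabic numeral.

MDCCCXXXVIII: M=1000, D=500, C=100, C=100, C=100, X=10, X=10, X=10, V=5, I=1, I=1, I=1
1000 + 500 + 100 + 100 + 100 + 10 + 10 + 10 + 5 + 1 + 1 + 1 = 1838

1838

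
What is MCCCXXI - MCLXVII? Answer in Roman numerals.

MCCCXXI = 1321
MCLXVII = 1167
1321 - 1167 = 154

CLIV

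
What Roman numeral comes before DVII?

DVII = 507; previous is 506

DVI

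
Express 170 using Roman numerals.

Convert 170 to Roman numerals:
  170 contains 1×100 (C)
  70 contains 1×50 (L)
  20 contains 2×10 (XX)

CLXX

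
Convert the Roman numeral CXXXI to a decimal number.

CXXXI: C=100, X=10, X=10, X=10, I=1
100 + 10 + 10 + 10 + 1 = 131

131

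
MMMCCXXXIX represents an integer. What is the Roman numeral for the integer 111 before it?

MMMCCXXXIX = 3239
3239 - 111 = 3128

MMMCXXVIII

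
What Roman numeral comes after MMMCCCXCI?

MMMCCCXCI = 3391, so the next integer is 3391 + 1 = 3392

MMMCCCXCII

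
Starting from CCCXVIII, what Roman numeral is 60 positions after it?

CCCXVIII = 318
318 + 60 = 378

CCCLXXVIII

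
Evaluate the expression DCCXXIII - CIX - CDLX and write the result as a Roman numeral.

DCCXXIII = 723, CIX = 109, CDLX = 460
723 - 109 = 614
614 - 460 = 154

CLIV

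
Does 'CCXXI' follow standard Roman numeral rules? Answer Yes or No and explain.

'CCXXI': Check the rules: uses only the symbols I, V, X, L, C, D, M; no symbol is repeated more than three times in a row; V, L and D each appear at most once; no smaller symbol precedes a larger one (values never increase from left to right). Value: C (100) + C (100) + X (10) + X (10) + I (1) = 221. So it is a valid standard Roman numeral.

Yes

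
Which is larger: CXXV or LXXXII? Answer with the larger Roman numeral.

CXXV = 125
LXXXII = 82
125 is larger

CXXV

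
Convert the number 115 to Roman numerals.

Convert 115 to Roman numerals:
  115 contains 1×100 (C)
  15 contains 1×10 (X)
  5 contains 1×5 (V)

CXV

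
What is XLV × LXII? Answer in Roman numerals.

XLV = 45
LXII = 62
45 × 62 = 2790

MMDCCXC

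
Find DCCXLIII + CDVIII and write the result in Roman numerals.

DCCXLIII = 743
CDVIII = 408
743 + 408 = 1151

MCLI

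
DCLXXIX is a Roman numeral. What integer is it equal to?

DCLXXIX: D=500, C=100, L=50, X=10, X=10, IX=9
500 + 100 + 50 + 10 + 10 + 9 = 679

679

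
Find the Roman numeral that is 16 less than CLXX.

CLXX = 170
170 - 16 = 154

CLIV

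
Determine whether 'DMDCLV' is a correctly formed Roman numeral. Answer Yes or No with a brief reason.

'DMDCLV': D should not appear more than once

No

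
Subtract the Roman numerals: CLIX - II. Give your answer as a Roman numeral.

CLIX = 159
II = 2
159 - 2 = 157

CLVII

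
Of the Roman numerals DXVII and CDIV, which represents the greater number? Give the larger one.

DXVII = 517
CDIV = 404
517 is larger

DXVII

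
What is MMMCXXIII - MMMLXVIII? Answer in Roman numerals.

MMMCXXIII = 3123
MMMLXVIII = 3068
3123 - 3068 = 55

LV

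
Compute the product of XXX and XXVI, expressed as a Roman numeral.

XXX = 30
XXVI = 26
30 × 26 = 780

DCCLXXX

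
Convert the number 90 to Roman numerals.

Convert 90 to Roman numerals:
  90 contains 1×90 (XC)

XC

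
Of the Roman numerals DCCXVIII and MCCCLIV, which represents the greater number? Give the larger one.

DCCXVIII = 718
MCCCLIV = 1354
1354 is larger

MCCCLIV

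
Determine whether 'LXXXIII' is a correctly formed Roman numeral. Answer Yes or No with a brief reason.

'LXXXIII': Check the rules: uses only the symbols I, V, X, L, C, D, M; no symbol is repeated more than three times in a row; V, L and D each appear at most once; no smaller symbol precedes a larger one (values never increase from left to right). Value: L (50) + X (10) + X (10) + X (10) + I (1) + I (1) + I (1) = 83. So it is a valid standard Roman numeral.

Yes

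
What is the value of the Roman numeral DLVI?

DLVI: D=500, L=50, V=5, I=1
500 + 50 + 5 + 1 = 556

556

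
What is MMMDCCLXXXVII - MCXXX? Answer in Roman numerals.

MMMDCCLXXXVII = 3787
MCXXX = 1130
3787 - 1130 = 2657

MMDCLVII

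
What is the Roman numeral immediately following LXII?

LXII = 62; next is 63

LXIII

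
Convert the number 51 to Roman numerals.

Convert 51 to Roman numerals:
  51 contains 1×50 (L)
  1 contains 1×1 (I)

LI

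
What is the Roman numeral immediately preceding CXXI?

CXXI = 121, so the previous integer is 121 - 1 = 120

CXX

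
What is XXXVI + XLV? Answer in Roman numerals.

XXXVI = 36
XLV = 45
36 + 45 = 81

LXXXI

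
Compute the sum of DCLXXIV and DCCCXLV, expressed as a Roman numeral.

DCLXXIV = 674
DCCCXLV = 845
674 + 845 = 1519

MDXIX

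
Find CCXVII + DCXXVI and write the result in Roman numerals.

CCXVII = 217
DCXXVI = 626
217 + 626 = 843

DCCCXLIII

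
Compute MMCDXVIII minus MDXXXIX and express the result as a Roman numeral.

MMCDXVIII = 2418
MDXXXIX = 1539
2418 - 1539 = 879

DCCCLXXIX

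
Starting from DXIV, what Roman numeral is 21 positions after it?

DXIV = 514
514 + 21 = 535

DXXXV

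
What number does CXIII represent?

CXIII: C=100, X=10, I=1, I=1, I=1
100 + 10 + 1 + 1 + 1 = 113

113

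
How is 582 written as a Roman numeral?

Convert 582 to Roman numerals:
  582 contains 1×500 (D)
  82 contains 1×50 (L)
  32 contains 3×10 (XXX)
  2 contains 2×1 (II)

DLXXXII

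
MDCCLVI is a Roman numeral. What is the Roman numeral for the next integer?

MDCCLVI = 1756; next is 1757

MDCCLVII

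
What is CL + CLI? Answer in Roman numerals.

CL = 150
CLI = 151
150 + 151 = 301

CCCI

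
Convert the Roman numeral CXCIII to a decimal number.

CXCIII: C=100, XC=90, I=1, I=1, I=1
100 + 90 + 1 + 1 + 1 = 193

193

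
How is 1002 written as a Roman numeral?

Convert 1002 to Roman numerals:
  1002 contains 1×1000 (M)
  2 contains 2×1 (II)

MII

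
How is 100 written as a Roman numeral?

Convert 100 to Roman numerals:
  100 contains 1×100 (C)

C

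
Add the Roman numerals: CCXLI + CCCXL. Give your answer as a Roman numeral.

CCXLI = 241
CCCXL = 340
241 + 340 = 581

DLXXXI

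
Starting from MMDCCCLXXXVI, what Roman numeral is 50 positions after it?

MMDCCCLXXXVI = 2886
2886 + 50 = 2936

MMCMXXXVI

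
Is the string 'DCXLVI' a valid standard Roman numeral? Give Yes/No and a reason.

'DCXLVI': Check the rules: uses only the symbols I, V, X, L, C, D, M; no symbol is repeated more than three times in a row; V, L and D each appear at most once; the only place a smaller symbol precedes a larger one is the allowed subtractive pair XL, the symbol right after such a pair (if any) is smaller than the pair's first symbol, and otherwise the values never increase from left to right. Value: D (500) + C (100) + XL (40) + V (5) + I (1) = 646. So it is a valid standard Roman numeral.

Yes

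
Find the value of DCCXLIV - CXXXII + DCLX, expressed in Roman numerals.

DCCXLIV = 744, CXXXII = 132, DCLX = 660
744 - 132 = 612
612 + 660 = 1272

MCCLXXII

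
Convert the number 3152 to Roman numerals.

Convert 3152 to Roman numerals:
  3152 contains 3×1000 (MMM)
  152 contains 1×100 (C)
  52 contains 1×50 (L)
  2 contains 2×1 (II)

MMMCLII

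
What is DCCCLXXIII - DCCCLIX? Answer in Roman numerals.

DCCCLXXIII = 873
DCCCLIX = 859
873 - 859 = 14

XIV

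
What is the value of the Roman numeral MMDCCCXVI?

MMDCCCXVI: M=1000, M=1000, D=500, C=100, C=100, C=100, X=10, V=5, I=1
1000 + 1000 + 500 + 100 + 100 + 100 + 10 + 5 + 1 = 2816

2816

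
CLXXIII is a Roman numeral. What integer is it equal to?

CLXXIII: C=100, L=50, X=10, X=10, I=1, I=1, I=1
100 + 50 + 10 + 10 + 1 + 1 + 1 = 173

173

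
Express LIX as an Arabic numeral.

LIX: L=50, IX=9
50 + 9 = 59

59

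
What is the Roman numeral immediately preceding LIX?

LIX = 59; previous is 58

LVIII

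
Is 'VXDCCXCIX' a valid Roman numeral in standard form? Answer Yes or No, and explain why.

'VXDCCXCIX': Invalid subtractive combination: VX

No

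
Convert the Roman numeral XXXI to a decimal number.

XXXI: X=10, X=10, X=10, I=1
10 + 10 + 10 + 1 = 31

31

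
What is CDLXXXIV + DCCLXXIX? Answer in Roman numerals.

CDLXXXIV = 484
DCCLXXIX = 779
484 + 779 = 1263

MCCLXIII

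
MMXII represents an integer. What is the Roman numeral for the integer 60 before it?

MMXII = 2012
2012 - 60 = 1952

MCMLII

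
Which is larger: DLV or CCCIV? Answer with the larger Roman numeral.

DLV = 555
CCCIV = 304
555 is larger

DLV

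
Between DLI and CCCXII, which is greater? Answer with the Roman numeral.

DLI = 551
CCCXII = 312
551 is larger

DLI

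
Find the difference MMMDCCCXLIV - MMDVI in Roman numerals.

MMMDCCCXLIV = 3844
MMDVI = 2506
3844 - 2506 = 1338

MCCCXXXVIII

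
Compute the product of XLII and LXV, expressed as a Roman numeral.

XLII = 42
LXV = 65
42 × 65 = 2730

MMDCCXXX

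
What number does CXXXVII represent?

CXXXVII: C=100, X=10, X=10, X=10, V=5, I=1, I=1
100 + 10 + 10 + 10 + 5 + 1 + 1 = 137

137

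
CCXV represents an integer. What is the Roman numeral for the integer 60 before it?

CCXV = 215
215 - 60 = 155

CLV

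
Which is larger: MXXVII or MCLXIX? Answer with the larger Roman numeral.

MXXVII = 1027
MCLXIX = 1169
1169 is larger

MCLXIX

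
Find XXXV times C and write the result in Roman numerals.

XXXV = 35
C = 100
35 × 100 = 3500

MMMD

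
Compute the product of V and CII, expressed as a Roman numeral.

V = 5
CII = 102
5 × 102 = 510

DX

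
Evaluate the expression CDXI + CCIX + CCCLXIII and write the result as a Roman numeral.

CDXI = 411, CCIX = 209, CCCLXIII = 363
411 + 209 = 620
620 + 363 = 983

CMLXXXIII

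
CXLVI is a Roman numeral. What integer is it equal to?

CXLVI: C=100, XL=40, V=5, I=1
100 + 40 + 5 + 1 = 146

146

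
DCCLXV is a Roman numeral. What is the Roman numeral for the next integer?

DCCLXV = 765, so the next integer is 765 + 1 = 766

DCCLXVI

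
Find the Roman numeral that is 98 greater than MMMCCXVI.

MMMCCXVI = 3216
3216 + 98 = 3314

MMMCCCXIV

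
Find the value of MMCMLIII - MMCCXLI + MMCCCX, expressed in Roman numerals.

MMCMLIII = 2953, MMCCXLI = 2241, MMCCCX = 2310
2953 - 2241 = 712
712 + 2310 = 3022

MMMXXII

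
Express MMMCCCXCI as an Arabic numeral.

MMMCCCXCI: M=1000, M=1000, M=1000, C=100, C=100, C=100, XC=90, I=1
1000 + 1000 + 1000 + 100 + 100 + 100 + 90 + 1 = 3391

3391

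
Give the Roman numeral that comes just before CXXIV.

CXXIV = 124; previous is 123

CXXIII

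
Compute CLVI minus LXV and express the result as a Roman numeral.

CLVI = 156
LXV = 65
156 - 65 = 91

XCI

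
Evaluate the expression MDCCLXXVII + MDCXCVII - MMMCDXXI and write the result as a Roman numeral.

MDCCLXXVII = 1777, MDCXCVII = 1697, MMMCDXXI = 3421
1777 + 1697 = 3474
3474 - 3421 = 53

LIII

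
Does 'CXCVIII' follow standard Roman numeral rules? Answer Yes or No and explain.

'CXCVIII': Check the rules: uses only the symbols I, V, X, L, C, D, M; no symbol is repeated more than three times in a row; V, L and D each appear at most once; the only place a smaller symbol precedes a larger one is the allowed subtractive pair XC, the symbol right after such a pair (if any) is smaller than the pair's first symbol, and otherwise the values never increase from left to right. Value: C (100) + XC (90) + V (5) + I (1) + I (1) + I (1) = 198. So it is a valid standard Roman numeral.

Yes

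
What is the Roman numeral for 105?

Convert 105 to Roman numerals:
  105 contains 1×100 (C)
  5 contains 1×5 (V)

CV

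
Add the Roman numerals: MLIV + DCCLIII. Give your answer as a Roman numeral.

MLIV = 1054
DCCLIII = 753
1054 + 753 = 1807

MDCCCVII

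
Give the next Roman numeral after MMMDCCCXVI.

MMMDCCCXVI = 3816; next is 3817

MMMDCCCXVII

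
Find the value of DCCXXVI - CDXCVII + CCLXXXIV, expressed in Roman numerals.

DCCXXVI = 726, CDXCVII = 497, CCLXXXIV = 284
726 - 497 = 229
229 + 284 = 513

DXIII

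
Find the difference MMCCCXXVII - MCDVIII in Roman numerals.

MMCCCXXVII = 2327
MCDVIII = 1408
2327 - 1408 = 919

CMXIX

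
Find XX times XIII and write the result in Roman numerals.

XX = 20
XIII = 13
20 × 13 = 260

CCLX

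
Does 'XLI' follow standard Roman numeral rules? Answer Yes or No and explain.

'XLI': Check the rules: uses only the symbols I, V, X, L, C, D, M; no symbol is repeated more than three times in a row; V, L and D each appear at most once; the only place a smaller symbol precedes a larger one is the allowed subtractive pair XL, the symbol right after such a pair (if any) is smaller than the pair's first symbol, and otherwise the values never increase from left to right. Value: XL (40) + I (1) = 41. So it is a valid standard Roman numeral.

Yes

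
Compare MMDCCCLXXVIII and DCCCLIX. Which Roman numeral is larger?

MMDCCCLXXVIII = 2878
DCCCLIX = 859
2878 is larger

MMDCCCLXXVIII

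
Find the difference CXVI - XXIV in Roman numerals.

CXVI = 116
XXIV = 24
116 - 24 = 92

XCII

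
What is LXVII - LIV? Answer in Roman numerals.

LXVII = 67
LIV = 54
67 - 54 = 13

XIII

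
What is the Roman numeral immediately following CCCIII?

CCCIII = 303, so the next integer is 303 + 1 = 304

CCCIV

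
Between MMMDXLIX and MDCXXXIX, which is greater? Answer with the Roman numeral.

MMMDXLIX = 3549
MDCXXXIX = 1639
3549 is larger

MMMDXLIX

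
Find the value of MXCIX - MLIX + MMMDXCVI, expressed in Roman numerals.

MXCIX = 1099, MLIX = 1059, MMMDXCVI = 3596
1099 - 1059 = 40
40 + 3596 = 3636

MMMDCXXXVI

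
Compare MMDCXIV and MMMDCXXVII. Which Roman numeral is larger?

MMDCXIV = 2614
MMMDCXXVII = 3627
3627 is larger

MMMDCXXVII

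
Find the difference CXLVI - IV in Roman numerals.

CXLVI = 146
IV = 4
146 - 4 = 142

CXLII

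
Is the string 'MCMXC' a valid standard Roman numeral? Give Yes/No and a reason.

'MCMXC': Check the rules: uses only the symbols I, V, X, L, C, D, M; no symbol is repeated more than three times in a row; V, L and D each appear at most once; the only places a smaller symbol precedes a larger one are the allowed subtractive pairs CM, XC, the symbol right after such a pair (if any) is smaller than the pair's first symbol, and otherwise the values never increase from left to right. Value: M (1000) + CM (900) + XC (90) = 1990. So it is a valid standard Roman numeral.

Yes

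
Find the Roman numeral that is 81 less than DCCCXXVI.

DCCCXXVI = 826
826 - 81 = 745

DCCXLV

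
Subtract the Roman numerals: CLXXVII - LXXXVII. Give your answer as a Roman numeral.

CLXXVII = 177
LXXXVII = 87
177 - 87 = 90

XC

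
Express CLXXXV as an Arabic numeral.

CLXXXV: C=100, L=50, X=10, X=10, X=10, V=5
100 + 50 + 10 + 10 + 10 + 5 = 185

185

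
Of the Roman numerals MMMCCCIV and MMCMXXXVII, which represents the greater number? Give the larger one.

MMMCCCIV = 3304
MMCMXXXVII = 2937
3304 is larger

MMMCCCIV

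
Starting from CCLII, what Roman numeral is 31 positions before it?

CCLII = 252
252 - 31 = 221

CCXXI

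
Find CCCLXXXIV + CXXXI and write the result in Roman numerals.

CCCLXXXIV = 384
CXXXI = 131
384 + 131 = 515

DXV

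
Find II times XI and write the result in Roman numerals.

II = 2
XI = 11
2 × 11 = 22

XXII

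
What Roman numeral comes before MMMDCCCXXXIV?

MMMDCCCXXXIV = 3834, so the previous integer is 3834 - 1 = 3833

MMMDCCCXXXIII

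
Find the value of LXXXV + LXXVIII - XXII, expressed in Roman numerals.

LXXXV = 85, LXXVIII = 78, XXII = 22
85 + 78 = 163
163 - 22 = 141

CXLI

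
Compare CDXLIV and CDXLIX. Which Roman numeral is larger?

CDXLIV = 444
CDXLIX = 449
449 is larger

CDXLIX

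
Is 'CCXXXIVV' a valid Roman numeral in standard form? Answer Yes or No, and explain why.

'CCXXXIVV': V should not appear more than once

No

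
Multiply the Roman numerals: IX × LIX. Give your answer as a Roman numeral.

IX = 9
LIX = 59
9 × 59 = 531

DXXXI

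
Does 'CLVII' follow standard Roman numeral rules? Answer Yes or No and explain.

'CLVII': Check the rules: uses only the symbols I, V, X, L, C, D, M; no symbol is repeated more than three times in a row; V, L and D each appear at most once; no smaller symbol precedes a larger one (values never increase from left to right). Value: C (100) + L (50) + V (5) + I (1) + I (1) = 157. So it is a valid standard Roman numeral.

Yes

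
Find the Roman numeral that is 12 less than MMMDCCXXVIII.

MMMDCCXXVIII = 3728
3728 - 12 = 3716

MMMDCCXVI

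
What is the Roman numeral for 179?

Convert 179 to Roman numerals:
  179 contains 1×100 (C)
  79 contains 1×50 (L)
  29 contains 2×10 (XX)
  9 contains 1×9 (IX)

CLXXIX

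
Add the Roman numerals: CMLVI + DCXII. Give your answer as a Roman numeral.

CMLVI = 956
DCXII = 612
956 + 612 = 1568

MDLXVIII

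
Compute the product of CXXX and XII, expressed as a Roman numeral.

CXXX = 130
XII = 12
130 × 12 = 1560

MDLX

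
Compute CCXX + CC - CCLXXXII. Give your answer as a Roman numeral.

CCXX = 220, CC = 200, CCLXXXII = 282
220 + 200 = 420
420 - 282 = 138

CXXXVIII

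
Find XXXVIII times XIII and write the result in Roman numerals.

XXXVIII = 38
XIII = 13
38 × 13 = 494

CDXCIV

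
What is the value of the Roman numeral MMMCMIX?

MMMCMIX: M=1000, M=1000, M=1000, CM=900, IX=9
1000 + 1000 + 1000 + 900 + 9 = 3909

3909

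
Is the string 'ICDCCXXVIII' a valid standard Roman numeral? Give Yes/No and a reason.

'ICDCCXXVIII': Invalid subtractive combination: IC

No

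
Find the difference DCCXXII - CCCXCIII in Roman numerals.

DCCXXII = 722
CCCXCIII = 393
722 - 393 = 329

CCCXXIX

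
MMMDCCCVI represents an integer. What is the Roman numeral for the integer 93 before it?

MMMDCCCVI = 3806
3806 - 93 = 3713

MMMDCCXIII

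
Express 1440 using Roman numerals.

Convert 1440 to Roman numerals:
  1440 contains 1×1000 (M)
  440 contains 1×400 (CD)
  40 contains 1×40 (XL)

MCDXL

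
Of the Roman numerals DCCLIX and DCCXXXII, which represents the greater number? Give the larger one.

DCCLIX = 759
DCCXXXII = 732
759 is larger

DCCLIX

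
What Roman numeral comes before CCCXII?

CCCXII = 312, so the previous integer is 312 - 1 = 311

CCCXI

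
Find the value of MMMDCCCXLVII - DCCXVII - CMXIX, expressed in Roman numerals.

MMMDCCCXLVII = 3847, DCCXVII = 717, CMXIX = 919
3847 - 717 = 3130
3130 - 919 = 2211

MMCCXI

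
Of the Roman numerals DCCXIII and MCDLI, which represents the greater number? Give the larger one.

DCCXIII = 713
MCDLI = 1451
1451 is larger

MCDLI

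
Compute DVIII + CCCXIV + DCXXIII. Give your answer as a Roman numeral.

DVIII = 508, CCCXIV = 314, DCXXIII = 623
508 + 314 = 822
822 + 623 = 1445

MCDXLV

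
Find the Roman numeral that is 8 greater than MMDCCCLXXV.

MMDCCCLXXV = 2875
2875 + 8 = 2883

MMDCCCLXXXIII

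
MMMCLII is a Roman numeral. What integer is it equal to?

MMMCLII: M=1000, M=1000, M=1000, C=100, L=50, I=1, I=1
1000 + 1000 + 1000 + 100 + 50 + 1 + 1 = 3152

3152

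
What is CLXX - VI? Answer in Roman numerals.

CLXX = 170
VI = 6
170 - 6 = 164

CLXIV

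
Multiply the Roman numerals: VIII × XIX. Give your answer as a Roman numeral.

VIII = 8
XIX = 19
8 × 19 = 152

CLII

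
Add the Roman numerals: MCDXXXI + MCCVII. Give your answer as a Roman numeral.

MCDXXXI = 1431
MCCVII = 1207
1431 + 1207 = 2638

MMDCXXXVIII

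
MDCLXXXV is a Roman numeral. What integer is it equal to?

MDCLXXXV: M=1000, D=500, C=100, L=50, X=10, X=10, X=10, V=5
1000 + 500 + 100 + 50 + 10 + 10 + 10 + 5 = 1685

1685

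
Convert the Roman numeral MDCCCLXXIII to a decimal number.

MDCCCLXXIII: M=1000, D=500, C=100, C=100, C=100, L=50, X=10, X=10, I=1, I=1, I=1
1000 + 500 + 100 + 100 + 100 + 50 + 10 + 10 + 1 + 1 + 1 = 1873

1873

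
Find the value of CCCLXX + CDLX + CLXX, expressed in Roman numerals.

CCCLXX = 370, CDLX = 460, CLXX = 170
370 + 460 = 830
830 + 170 = 1000

M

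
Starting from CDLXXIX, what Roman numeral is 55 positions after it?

CDLXXIX = 479
479 + 55 = 534

DXXXIV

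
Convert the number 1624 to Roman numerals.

Convert 1624 to Roman numerals:
  1624 contains 1×1000 (M)
  624 contains 1×500 (D)
  124 contains 1×100 (C)
  24 contains 2×10 (XX)
  4 contains 1×4 (IV)

MDCXXIV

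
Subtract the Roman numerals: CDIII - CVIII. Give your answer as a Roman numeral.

CDIII = 403
CVIII = 108
403 - 108 = 295

CCXCV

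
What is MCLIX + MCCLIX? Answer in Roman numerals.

MCLIX = 1159
MCCLIX = 1259
1159 + 1259 = 2418

MMCDXVIII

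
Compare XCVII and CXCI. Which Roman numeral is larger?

XCVII = 97
CXCI = 191
191 is larger

CXCI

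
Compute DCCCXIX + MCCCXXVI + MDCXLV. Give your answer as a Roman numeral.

DCCCXIX = 819, MCCCXXVI = 1326, MDCXLV = 1645
819 + 1326 = 2145
2145 + 1645 = 3790

MMMDCCXC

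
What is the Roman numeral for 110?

Convert 110 to Roman numerals:
  110 contains 1×100 (C)
  10 contains 1×10 (X)

CX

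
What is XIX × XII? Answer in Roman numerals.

XIX = 19
XII = 12
19 × 12 = 228

CCXXVIII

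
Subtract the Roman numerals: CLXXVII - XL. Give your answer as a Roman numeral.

CLXXVII = 177
XL = 40
177 - 40 = 137

CXXXVII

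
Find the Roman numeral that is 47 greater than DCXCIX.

DCXCIX = 699
699 + 47 = 746

DCCXLVI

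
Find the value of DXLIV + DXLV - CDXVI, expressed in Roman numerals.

DXLIV = 544, DXLV = 545, CDXVI = 416
544 + 545 = 1089
1089 - 416 = 673

DCLXXIII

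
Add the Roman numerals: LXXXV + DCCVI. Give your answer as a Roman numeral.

LXXXV = 85
DCCVI = 706
85 + 706 = 791

DCCXCI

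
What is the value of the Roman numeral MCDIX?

MCDIX: M=1000, CD=400, IX=9
1000 + 400 + 9 = 1409

1409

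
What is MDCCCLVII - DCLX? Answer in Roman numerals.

MDCCCLVII = 1857
DCLX = 660
1857 - 660 = 1197

MCXCVII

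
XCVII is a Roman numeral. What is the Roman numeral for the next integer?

XCVII = 97; next is 98

XCVIII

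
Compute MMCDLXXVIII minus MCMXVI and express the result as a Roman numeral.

MMCDLXXVIII = 2478
MCMXVI = 1916
2478 - 1916 = 562

DLXII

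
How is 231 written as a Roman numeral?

Convert 231 to Roman numerals:
  231 contains 2×100 (CC)
  31 contains 3×10 (XXX)
  1 contains 1×1 (I)

CCXXXI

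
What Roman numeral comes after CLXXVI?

CLXXVI = 176; next is 177

CLXXVII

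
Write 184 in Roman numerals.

Convert 184 to Roman numerals:
  184 contains 1×100 (C)
  84 contains 1×50 (L)
  34 contains 3×10 (XXX)
  4 contains 1×4 (IV)

CLXXXIV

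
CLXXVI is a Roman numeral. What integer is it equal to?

CLXXVI: C=100, L=50, X=10, X=10, V=5, I=1
100 + 50 + 10 + 10 + 5 + 1 = 176

176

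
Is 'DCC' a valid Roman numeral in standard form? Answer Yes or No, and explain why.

'DCC': Check the rules: uses only the symbols I, V, X, L, C, D, M; no symbol is repeated more than three times in a row; V, L and D each appear at most once; no smaller symbol precedes a larger one (values never increase from left to right). Value: D (500) + C (100) + C (100) = 700. So it is a valid standard Roman numeral.

Yes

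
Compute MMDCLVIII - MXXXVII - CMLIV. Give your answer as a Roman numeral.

MMDCLVIII = 2658, MXXXVII = 1037, CMLIV = 954
2658 - 1037 = 1621
1621 - 954 = 667

DCLXVII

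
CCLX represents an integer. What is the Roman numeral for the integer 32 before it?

CCLX = 260
260 - 32 = 228

CCXXVIII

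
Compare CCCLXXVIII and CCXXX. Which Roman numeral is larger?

CCCLXXVIII = 378
CCXXX = 230
378 is larger

CCCLXXVIII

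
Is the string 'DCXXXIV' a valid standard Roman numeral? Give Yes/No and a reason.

'DCXXXIV': Check the rules: uses only the symbols I, V, X, L, C, D, M; no symbol is repeated more than three times in a row; V, L and D each appear at most once; the only place a smaller symbol precedes a larger one is the allowed subtractive pair IV, the symbol right after such a pair (if any) is smaller than the pair's first symbol, and otherwise the values never increase from left to right. Value: D (500) + C (100) + X (10) + X (10) + X (10) + IV (4) = 634. So it is a valid standard Roman numeral.

Yes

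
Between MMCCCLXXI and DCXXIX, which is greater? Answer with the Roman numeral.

MMCCCLXXI = 2371
DCXXIX = 629
2371 is larger

MMCCCLXXI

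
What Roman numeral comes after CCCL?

CCCL = 350, so the next integer is 350 + 1 = 351

CCCLI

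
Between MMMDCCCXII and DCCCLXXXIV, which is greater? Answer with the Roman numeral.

MMMDCCCXII = 3812
DCCCLXXXIV = 884
3812 is larger

MMMDCCCXII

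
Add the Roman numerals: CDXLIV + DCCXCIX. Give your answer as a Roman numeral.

CDXLIV = 444
DCCXCIX = 799
444 + 799 = 1243

MCCXLIII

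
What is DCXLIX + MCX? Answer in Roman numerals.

DCXLIX = 649
MCX = 1110
649 + 1110 = 1759

MDCCLIX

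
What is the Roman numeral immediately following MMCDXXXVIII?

MMCDXXXVIII = 2438; next is 2439

MMCDXXXIX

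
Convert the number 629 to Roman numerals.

Convert 629 to Roman numerals:
  629 contains 1×500 (D)
  129 contains 1×100 (C)
  29 contains 2×10 (XX)
  9 contains 1×9 (IX)

DCXXIX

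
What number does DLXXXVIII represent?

DLXXXVIII: D=500, L=50, X=10, X=10, X=10, V=5, I=1, I=1, I=1
500 + 50 + 10 + 10 + 10 + 5 + 1 + 1 + 1 = 588

588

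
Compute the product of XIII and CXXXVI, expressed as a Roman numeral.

XIII = 13
CXXXVI = 136
13 × 136 = 1768

MDCCLXVIII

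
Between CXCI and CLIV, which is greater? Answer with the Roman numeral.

CXCI = 191
CLIV = 154
191 is larger

CXCI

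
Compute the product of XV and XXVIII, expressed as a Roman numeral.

XV = 15
XXVIII = 28
15 × 28 = 420

CDXX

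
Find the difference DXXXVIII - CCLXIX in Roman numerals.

DXXXVIII = 538
CCLXIX = 269
538 - 269 = 269

CCLXIX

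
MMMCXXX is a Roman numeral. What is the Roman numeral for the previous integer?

MMMCXXX = 3130, so the previous integer is 3130 - 1 = 3129

MMMCXXIX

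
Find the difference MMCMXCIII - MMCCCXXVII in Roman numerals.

MMCMXCIII = 2993
MMCCCXXVII = 2327
2993 - 2327 = 666

DCLXVI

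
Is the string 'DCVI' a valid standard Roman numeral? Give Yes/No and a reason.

'DCVI': Check the rules: uses only the symbols I, V, X, L, C, D, M; no symbol is repeated more than three times in a row; V, L and D each appear at most once; no smaller symbol precedes a larger one (values never increase from left to right). Value: D (500) + C (100) + V (5) + I (1) = 606. So it is a valid standard Roman numeral.

Yes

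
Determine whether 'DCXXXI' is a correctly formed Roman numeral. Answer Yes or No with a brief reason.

'DCXXXI': Check the rules: uses only the symbols I, V, X, L, C, D, M; no symbol is repeated more than three times in a row; V, L and D each appear at most once; no smaller symbol precedes a larger one (values never increase from left to right). Value: D (500) + C (100) + X (10) + X (10) + X (10) + I (1) = 631. So it is a valid standard Roman numeral.

Yes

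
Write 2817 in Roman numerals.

Convert 2817 to Roman numerals:
  2817 contains 2×1000 (MM)
  817 contains 1×500 (D)
  317 contains 3×100 (CCC)
  17 contains 1×10 (X)
  7 contains 1×5 (V)
  2 contains 2×1 (II)

MMDCCCXVII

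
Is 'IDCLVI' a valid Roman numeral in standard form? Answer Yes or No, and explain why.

'IDCLVI': Invalid subtractive combination: ID

No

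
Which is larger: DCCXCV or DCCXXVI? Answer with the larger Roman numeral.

DCCXCV = 795
DCCXXVI = 726
795 is larger

DCCXCV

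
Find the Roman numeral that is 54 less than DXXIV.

DXXIV = 524
524 - 54 = 470

CDLXX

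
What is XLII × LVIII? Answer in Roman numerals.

XLII = 42
LVIII = 58
42 × 58 = 2436

MMCDXXXVI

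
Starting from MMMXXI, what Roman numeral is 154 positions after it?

MMMXXI = 3021
3021 + 154 = 3175

MMMCLXXV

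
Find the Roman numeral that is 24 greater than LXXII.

LXXII = 72
72 + 24 = 96

XCVI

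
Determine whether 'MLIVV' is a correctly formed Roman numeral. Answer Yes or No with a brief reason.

'MLIVV': V should not appear more than once

No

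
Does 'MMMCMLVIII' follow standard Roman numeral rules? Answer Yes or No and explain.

'MMMCMLVIII': Check the rules: uses only the symbols I, V, X, L, C, D, M; no symbol is repeated more than three times in a row; V, L and D each appear at most once; the only place a smaller symbol precedes a larger one is the allowed subtractive pair CM, the symbol right after such a pair (if any) is smaller than the pair's first symbol, and otherwise the values never increase from left to right. Value: M (1000) + M (1000) + M (1000) + CM (900) + L (50) + V (5) + I (1) + I (1) + I (1) = 3958. So it is a valid standard Roman numeral.

Yes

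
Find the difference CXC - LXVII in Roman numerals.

CXC = 190
LXVII = 67
190 - 67 = 123

CXXIII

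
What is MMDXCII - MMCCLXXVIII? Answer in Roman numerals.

MMDXCII = 2592
MMCCLXXVIII = 2278
2592 - 2278 = 314

CCCXIV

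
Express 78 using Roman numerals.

Convert 78 to Roman numerals:
  78 contains 1×50 (L)
  28 contains 2×10 (XX)
  8 contains 1×5 (V)
  3 contains 3×1 (III)

LXXVIII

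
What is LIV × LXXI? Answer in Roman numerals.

LIV = 54
LXXI = 71
54 × 71 = 3834

MMMDCCCXXXIV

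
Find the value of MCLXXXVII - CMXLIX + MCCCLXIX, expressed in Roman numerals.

MCLXXXVII = 1187, CMXLIX = 949, MCCCLXIX = 1369
1187 - 949 = 238
238 + 1369 = 1607

MDCVII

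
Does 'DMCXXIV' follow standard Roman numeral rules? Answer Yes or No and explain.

'DMCXXIV': Invalid subtractive combination: DM

No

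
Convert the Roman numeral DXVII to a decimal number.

DXVII: D=500, X=10, V=5, I=1, I=1
500 + 10 + 5 + 1 + 1 = 517

517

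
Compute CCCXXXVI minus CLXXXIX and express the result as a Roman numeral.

CCCXXXVI = 336
CLXXXIX = 189
336 - 189 = 147

CXLVII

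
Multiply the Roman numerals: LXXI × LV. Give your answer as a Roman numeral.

LXXI = 71
LV = 55
71 × 55 = 3905

MMMCMV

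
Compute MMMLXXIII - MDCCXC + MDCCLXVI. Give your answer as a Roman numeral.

MMMLXXIII = 3073, MDCCXC = 1790, MDCCLXVI = 1766
3073 - 1790 = 1283
1283 + 1766 = 3049

MMMXLIX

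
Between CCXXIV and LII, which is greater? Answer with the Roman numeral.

CCXXIV = 224
LII = 52
224 is larger

CCXXIV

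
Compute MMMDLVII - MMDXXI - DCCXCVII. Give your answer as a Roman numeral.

MMMDLVII = 3557, MMDXXI = 2521, DCCXCVII = 797
3557 - 2521 = 1036
1036 - 797 = 239

CCXXXIX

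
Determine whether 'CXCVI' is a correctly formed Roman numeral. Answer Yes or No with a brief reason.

'CXCVI': Check the rules: uses only the symbols I, V, X, L, C, D, M; no symbol is repeated more than three times in a row; V, L and D each appear at most once; the only place a smaller symbol precedes a larger one is the allowed subtractive pair XC, the symbol right after such a pair (if any) is smaller than the pair's first symbol, and otherwise the values never increase from left to right. Value: C (100) + XC (90) + V (5) + I (1) = 196. So it is a valid standard Roman numeral.

Yes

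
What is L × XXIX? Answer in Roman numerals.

L = 50
XXIX = 29
50 × 29 = 1450

MCDL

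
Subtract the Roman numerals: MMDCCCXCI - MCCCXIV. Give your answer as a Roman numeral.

MMDCCCXCI = 2891
MCCCXIV = 1314
2891 - 1314 = 1577

MDLXXVII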